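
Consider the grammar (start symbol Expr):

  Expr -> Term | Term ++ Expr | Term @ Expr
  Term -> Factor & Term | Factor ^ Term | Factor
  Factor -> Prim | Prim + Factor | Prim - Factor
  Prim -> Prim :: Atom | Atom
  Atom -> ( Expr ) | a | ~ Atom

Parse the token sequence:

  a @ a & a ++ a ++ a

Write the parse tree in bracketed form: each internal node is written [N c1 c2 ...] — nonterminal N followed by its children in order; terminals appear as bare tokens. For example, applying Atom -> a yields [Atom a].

[Expr [Term [Factor [Prim [Atom a]]]] @ [Expr [Term [Factor [Prim [Atom a]]] & [Term [Factor [Prim [Atom a]]]]] ++ [Expr [Term [Factor [Prim [Atom a]]]] ++ [Expr [Term [Factor [Prim [Atom a]]]]]]]]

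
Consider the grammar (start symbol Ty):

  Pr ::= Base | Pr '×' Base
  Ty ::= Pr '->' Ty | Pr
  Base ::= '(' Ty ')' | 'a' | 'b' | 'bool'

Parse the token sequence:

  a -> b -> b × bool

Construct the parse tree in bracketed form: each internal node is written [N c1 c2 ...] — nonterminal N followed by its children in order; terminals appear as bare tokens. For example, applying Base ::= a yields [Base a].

Ty
Pr -> Ty
Base -> Ty
a -> Ty
a -> Pr -> Ty
a -> Base -> Ty
a -> b -> Ty
a -> b -> Pr
a -> b -> Pr × Base
a -> b -> Base × Base
a -> b -> b × Base
a -> b -> b × bool

[Ty [Pr [Base a]] -> [Ty [Pr [Base b]] -> [Ty [Pr [Pr [Base b]] × [Base bool]]]]]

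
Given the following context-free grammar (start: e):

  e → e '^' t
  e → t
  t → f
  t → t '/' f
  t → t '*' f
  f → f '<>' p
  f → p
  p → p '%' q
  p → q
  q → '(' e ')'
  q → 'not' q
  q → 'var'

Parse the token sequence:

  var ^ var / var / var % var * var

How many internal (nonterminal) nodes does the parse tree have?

[e [e [t [f [p [q var]]]]] ^ [t [t [t [t [f [p [q var]]]] / [f [p [q var]]]] / [f [p [p [q var]] % [q var]]]] * [f [p [q var]]]]]

24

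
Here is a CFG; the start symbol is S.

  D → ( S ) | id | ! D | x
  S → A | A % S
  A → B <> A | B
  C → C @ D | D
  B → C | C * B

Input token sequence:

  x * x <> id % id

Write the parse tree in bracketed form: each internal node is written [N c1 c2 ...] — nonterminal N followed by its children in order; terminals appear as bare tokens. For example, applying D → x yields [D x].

[S [A [B [C [D x]] * [B [C [D x]]]] <> [A [B [C [D id]]]]] % [S [A [B [C [D id]]]]]]

S
A % S
B <> A % S
C * B <> A % S
D * B <> A % S
x * B <> A % S
x * C <> A % S
x * D <> A % S
x * x <> A % S
x * x <> B % S
x * x <> C % S
x * x <> D % S
x * x <> id % S
x * x <> id % A
x * x <> id % B
x * x <> id % C
x * x <> id % D
x * x <> id % id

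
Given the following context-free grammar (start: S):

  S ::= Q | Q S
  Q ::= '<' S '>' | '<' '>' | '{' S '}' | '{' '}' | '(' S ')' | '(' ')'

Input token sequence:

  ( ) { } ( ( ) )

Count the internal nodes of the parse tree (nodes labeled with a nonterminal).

8

[S [Q ( )] [S [Q { }] [S [Q ( [S [Q ( )]] )]]]]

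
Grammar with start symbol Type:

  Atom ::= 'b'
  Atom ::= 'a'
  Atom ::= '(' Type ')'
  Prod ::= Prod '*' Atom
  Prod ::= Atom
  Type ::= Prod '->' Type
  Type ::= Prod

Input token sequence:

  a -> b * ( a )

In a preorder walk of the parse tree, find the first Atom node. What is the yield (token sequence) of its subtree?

a

[Type [Prod [Atom a]] -> [Type [Prod [Prod [Atom b]] * [Atom ( [Type [Prod [Atom a]]] )]]]]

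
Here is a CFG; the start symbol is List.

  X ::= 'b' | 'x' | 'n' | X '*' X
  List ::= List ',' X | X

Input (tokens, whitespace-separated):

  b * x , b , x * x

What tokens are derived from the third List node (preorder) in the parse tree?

[List [List [List [X [X b] * [X x]]] , [X b]] , [X [X x] * [X x]]]

b * x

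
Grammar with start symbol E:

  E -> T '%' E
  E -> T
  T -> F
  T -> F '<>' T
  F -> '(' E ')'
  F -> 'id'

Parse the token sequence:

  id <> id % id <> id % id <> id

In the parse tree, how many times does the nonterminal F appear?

6

[E [T [F id] <> [T [F id]]] % [E [T [F id] <> [T [F id]]] % [E [T [F id] <> [T [F id]]]]]]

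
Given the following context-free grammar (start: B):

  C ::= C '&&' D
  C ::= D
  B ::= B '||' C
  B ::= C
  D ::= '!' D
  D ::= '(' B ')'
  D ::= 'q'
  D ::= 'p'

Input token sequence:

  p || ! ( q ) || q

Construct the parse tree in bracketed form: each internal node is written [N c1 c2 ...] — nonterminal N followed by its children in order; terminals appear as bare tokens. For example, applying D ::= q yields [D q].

B
B || C
B || C || C
C || C || C
D || C || C
p || C || C
p || D || C
p || ! D || C
p || ! ( B ) || C
p || ! ( C ) || C
p || ! ( D ) || C
p || ! ( q ) || C
p || ! ( q ) || D
p || ! ( q ) || q

[B [B [B [C [D p]]] || [C [D ! [D ( [B [C [D q]]] )]]]] || [C [D q]]]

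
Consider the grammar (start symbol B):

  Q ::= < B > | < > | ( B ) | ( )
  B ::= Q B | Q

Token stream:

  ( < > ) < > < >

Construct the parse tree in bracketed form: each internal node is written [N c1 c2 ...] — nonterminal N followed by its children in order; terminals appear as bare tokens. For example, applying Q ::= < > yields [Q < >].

B
Q B
( B ) B
( Q ) B
( < > ) B
( < > ) Q B
( < > ) < > B
( < > ) < > Q
( < > ) < > < >

[B [Q ( [B [Q < >]] )] [B [Q < >] [B [Q < >]]]]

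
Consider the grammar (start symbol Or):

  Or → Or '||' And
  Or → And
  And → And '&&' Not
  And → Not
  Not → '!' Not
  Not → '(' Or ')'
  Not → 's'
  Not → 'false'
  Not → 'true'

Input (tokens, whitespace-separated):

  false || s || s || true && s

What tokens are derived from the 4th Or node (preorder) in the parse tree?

[Or [Or [Or [Or [And [Not false]]] || [And [Not s]]] || [And [Not s]]] || [And [And [Not true]] && [Not s]]]

false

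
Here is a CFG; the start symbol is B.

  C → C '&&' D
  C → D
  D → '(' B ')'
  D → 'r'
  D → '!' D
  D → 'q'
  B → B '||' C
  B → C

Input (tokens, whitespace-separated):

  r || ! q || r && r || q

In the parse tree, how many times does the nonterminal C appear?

[B [B [B [B [C [D r]]] || [C [D ! [D q]]]] || [C [C [D r]] && [D r]]] || [C [D q]]]

5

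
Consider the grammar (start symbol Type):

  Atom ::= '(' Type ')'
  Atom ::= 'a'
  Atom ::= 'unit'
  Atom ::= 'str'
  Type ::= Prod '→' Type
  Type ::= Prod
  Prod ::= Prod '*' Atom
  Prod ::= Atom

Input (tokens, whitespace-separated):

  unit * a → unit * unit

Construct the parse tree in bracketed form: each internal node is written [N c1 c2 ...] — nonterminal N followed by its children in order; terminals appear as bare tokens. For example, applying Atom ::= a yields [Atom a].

Type
Prod → Type
Prod * Atom → Type
Atom * Atom → Type
unit * Atom → Type
unit * a → Type
unit * a → Prod
unit * a → Prod * Atom
unit * a → Atom * Atom
unit * a → unit * Atom
unit * a → unit * unit

[Type [Prod [Prod [Atom unit]] * [Atom a]] → [Type [Prod [Prod [Atom unit]] * [Atom unit]]]]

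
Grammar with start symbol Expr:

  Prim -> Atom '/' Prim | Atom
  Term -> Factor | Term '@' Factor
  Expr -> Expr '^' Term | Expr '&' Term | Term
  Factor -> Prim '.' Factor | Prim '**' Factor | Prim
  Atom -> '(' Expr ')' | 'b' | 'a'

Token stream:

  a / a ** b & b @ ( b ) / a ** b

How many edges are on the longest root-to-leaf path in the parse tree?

[Expr [Expr [Term [Factor [Prim [Atom a] / [Prim [Atom a]]] ** [Factor [Prim [Atom b]]]]]] & [Term [Term [Factor [Prim [Atom b]]]] @ [Factor [Prim [Atom ( [Expr [Term [Factor [Prim [Atom b]]]]] )] / [Prim [Atom a]]] ** [Factor [Prim [Atom b]]]]]]

10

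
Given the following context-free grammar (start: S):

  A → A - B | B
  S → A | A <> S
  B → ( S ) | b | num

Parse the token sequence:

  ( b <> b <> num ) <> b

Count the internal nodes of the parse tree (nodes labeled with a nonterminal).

15

[S [A [B ( [S [A [B b]] <> [S [A [B b]] <> [S [A [B num]]]]] )]] <> [S [A [B b]]]]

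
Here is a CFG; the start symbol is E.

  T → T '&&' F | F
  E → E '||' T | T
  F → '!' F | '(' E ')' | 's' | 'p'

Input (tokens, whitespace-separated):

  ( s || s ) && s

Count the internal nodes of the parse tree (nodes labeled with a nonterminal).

[E [T [T [F ( [E [E [T [F s]]] || [T [F s]]] )]] && [F s]]]

11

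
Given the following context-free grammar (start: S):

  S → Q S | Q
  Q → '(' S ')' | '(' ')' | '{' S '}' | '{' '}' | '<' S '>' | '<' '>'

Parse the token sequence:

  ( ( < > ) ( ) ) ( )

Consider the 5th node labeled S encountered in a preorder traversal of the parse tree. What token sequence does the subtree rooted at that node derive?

( )

[S [Q ( [S [Q ( [S [Q < >]] )] [S [Q ( )]]] )] [S [Q ( )]]]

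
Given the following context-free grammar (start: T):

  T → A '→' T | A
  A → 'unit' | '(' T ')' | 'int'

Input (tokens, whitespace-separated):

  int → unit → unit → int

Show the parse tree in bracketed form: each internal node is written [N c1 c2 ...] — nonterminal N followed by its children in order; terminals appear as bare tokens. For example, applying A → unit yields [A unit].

T
A → T
int → T
int → A → T
int → unit → T
int → unit → A → T
int → unit → unit → T
int → unit → unit → A
int → unit → unit → int

[T [A int] → [T [A unit] → [T [A unit] → [T [A int]]]]]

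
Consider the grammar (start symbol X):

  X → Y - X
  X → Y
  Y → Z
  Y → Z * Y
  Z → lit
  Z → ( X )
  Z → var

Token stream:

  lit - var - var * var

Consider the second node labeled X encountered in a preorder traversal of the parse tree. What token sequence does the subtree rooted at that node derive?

var - var * var

[X [Y [Z lit]] - [X [Y [Z var]] - [X [Y [Z var] * [Y [Z var]]]]]]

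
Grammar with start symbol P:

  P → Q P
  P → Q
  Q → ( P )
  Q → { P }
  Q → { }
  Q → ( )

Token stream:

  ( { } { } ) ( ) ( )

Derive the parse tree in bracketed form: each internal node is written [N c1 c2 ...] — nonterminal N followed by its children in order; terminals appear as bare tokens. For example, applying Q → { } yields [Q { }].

P
Q P
( P ) P
( Q P ) P
( { } P ) P
( { } Q ) P
( { } { } ) P
( { } { } ) Q P
( { } { } ) ( ) P
( { } { } ) ( ) Q
( { } { } ) ( ) ( )

[P [Q ( [P [Q { }] [P [Q { }]]] )] [P [Q ( )] [P [Q ( )]]]]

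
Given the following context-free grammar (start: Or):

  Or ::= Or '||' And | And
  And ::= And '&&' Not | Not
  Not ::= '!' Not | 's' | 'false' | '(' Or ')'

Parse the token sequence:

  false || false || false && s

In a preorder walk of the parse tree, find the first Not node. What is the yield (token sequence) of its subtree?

[Or [Or [Or [And [Not false]]] || [And [Not false]]] || [And [And [Not false]] && [Not s]]]

false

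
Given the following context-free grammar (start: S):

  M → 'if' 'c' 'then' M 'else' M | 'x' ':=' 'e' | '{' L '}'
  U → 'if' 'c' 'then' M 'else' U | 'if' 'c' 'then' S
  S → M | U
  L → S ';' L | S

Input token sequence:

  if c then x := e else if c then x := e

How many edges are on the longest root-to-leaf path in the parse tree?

[S [U if c then [M x := e] else [U if c then [S [M x := e]]]]]

5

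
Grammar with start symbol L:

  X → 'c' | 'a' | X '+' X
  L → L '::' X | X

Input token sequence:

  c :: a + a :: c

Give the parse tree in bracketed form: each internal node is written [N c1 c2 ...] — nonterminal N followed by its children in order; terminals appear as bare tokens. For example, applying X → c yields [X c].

[L [L [L [X c]] :: [X [X a] + [X a]]] :: [X c]]

L
L :: X
L :: X :: X
X :: X :: X
c :: X :: X
c :: X + X :: X
c :: a + X :: X
c :: a + a :: X
c :: a + a :: c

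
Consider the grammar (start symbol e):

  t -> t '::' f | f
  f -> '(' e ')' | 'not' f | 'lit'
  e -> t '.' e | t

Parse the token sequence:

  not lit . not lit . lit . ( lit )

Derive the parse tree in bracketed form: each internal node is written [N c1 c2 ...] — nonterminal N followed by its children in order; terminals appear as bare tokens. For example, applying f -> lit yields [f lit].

[e [t [f not [f lit]]] . [e [t [f not [f lit]]] . [e [t [f lit]] . [e [t [f ( [e [t [f lit]]] )]]]]]]

e
t . e
f . e
not f . e
not lit . e
not lit . t . e
not lit . f . e
not lit . not f . e
not lit . not lit . e
not lit . not lit . t . e
not lit . not lit . f . e
not lit . not lit . lit . e
not lit . not lit . lit . t
not lit . not lit . lit . f
not lit . not lit . lit . ( e )
not lit . not lit . lit . ( t )
not lit . not lit . lit . ( f )
not lit . not lit . lit . ( lit )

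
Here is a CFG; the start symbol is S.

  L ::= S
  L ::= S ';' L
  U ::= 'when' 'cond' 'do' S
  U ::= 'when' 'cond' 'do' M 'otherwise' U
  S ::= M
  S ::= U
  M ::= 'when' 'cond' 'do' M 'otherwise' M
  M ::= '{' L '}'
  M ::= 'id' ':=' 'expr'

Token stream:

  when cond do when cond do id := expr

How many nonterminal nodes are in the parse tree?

[S [U when cond do [S [U when cond do [S [M id := expr]]]]]]

6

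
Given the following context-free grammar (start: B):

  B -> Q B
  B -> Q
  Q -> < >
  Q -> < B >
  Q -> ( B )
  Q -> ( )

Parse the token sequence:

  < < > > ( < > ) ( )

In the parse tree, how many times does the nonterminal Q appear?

[B [Q < [B [Q < >]] >] [B [Q ( [B [Q < >]] )] [B [Q ( )]]]]

5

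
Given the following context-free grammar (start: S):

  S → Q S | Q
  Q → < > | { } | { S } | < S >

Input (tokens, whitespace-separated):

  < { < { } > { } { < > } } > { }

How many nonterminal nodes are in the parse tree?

16

[S [Q < [S [Q { [S [Q < [S [Q { }]] >] [S [Q { }] [S [Q { [S [Q < >]] }]]]] }]] >] [S [Q { }]]]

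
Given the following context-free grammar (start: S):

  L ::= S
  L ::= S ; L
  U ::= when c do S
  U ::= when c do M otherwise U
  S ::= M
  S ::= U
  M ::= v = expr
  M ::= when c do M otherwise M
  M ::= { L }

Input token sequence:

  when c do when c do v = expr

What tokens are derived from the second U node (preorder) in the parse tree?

when c do v = expr

[S [U when c do [S [U when c do [S [M v = expr]]]]]]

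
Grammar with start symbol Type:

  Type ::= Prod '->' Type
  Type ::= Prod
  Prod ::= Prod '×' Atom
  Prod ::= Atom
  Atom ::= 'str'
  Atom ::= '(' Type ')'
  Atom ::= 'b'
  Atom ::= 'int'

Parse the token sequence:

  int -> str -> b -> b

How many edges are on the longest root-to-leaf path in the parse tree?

[Type [Prod [Atom int]] -> [Type [Prod [Atom str]] -> [Type [Prod [Atom b]] -> [Type [Prod [Atom b]]]]]]

6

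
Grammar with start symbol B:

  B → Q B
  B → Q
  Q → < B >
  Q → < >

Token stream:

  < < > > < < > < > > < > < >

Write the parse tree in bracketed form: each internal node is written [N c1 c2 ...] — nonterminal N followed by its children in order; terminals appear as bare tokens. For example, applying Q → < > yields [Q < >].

[B [Q < [B [Q < >]] >] [B [Q < [B [Q < >] [B [Q < >]]] >] [B [Q < >] [B [Q < >]]]]]

B
Q B
< B > B
< Q > B
< < > > B
< < > > Q B
< < > > < B > B
< < > > < Q B > B
< < > > < < > B > B
< < > > < < > Q > B
< < > > < < > < > > B
< < > > < < > < > > Q B
< < > > < < > < > > < > B
< < > > < < > < > > < > Q
< < > > < < > < > > < > < >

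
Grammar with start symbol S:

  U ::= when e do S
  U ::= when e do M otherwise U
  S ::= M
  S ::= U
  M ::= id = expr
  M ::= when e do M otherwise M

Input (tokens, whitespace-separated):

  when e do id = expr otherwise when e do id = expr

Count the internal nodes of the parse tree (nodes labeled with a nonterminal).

6

[S [U when e do [M id = expr] otherwise [U when e do [S [M id = expr]]]]]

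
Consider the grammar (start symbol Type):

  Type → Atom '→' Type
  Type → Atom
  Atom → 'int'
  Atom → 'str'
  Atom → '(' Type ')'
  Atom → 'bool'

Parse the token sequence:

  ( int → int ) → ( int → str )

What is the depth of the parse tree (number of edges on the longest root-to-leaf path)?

6

[Type [Atom ( [Type [Atom int] → [Type [Atom int]]] )] → [Type [Atom ( [Type [Atom int] → [Type [Atom str]]] )]]]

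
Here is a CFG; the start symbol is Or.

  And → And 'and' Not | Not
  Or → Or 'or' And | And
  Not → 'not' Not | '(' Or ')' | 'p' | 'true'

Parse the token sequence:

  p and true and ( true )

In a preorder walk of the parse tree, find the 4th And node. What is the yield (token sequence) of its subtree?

true

[Or [And [And [And [Not p]] and [Not true]] and [Not ( [Or [And [Not true]]] )]]]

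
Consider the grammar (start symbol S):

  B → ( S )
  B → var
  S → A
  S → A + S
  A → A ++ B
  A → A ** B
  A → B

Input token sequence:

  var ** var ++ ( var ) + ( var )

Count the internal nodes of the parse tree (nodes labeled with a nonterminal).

[S [A [A [A [B var]] ** [B var]] ++ [B ( [S [A [B var]]] )]] + [S [A [B ( [S [A [B var]]] )]]]]

16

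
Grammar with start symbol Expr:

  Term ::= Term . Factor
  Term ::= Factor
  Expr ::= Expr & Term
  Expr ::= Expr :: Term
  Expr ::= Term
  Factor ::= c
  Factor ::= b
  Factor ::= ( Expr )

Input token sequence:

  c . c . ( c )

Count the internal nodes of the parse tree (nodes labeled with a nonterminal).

[Expr [Term [Term [Term [Factor c]] . [Factor c]] . [Factor ( [Expr [Term [Factor c]]] )]]]

10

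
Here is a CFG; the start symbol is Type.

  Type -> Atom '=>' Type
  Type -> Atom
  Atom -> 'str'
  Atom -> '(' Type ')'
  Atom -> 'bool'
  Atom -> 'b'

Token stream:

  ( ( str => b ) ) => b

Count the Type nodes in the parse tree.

[Type [Atom ( [Type [Atom ( [Type [Atom str] => [Type [Atom b]]] )]] )] => [Type [Atom b]]]

5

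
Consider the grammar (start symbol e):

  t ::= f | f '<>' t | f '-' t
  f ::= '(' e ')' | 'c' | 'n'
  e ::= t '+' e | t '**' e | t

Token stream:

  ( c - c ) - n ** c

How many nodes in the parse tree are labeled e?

[e [t [f ( [e [t [f c] - [t [f c]]]] )] - [t [f n]]] ** [e [t [f c]]]]

3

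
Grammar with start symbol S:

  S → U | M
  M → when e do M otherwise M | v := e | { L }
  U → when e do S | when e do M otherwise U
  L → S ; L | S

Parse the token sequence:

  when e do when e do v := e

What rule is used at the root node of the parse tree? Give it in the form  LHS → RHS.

[S [U when e do [S [U when e do [S [M v := e]]]]]]

S → U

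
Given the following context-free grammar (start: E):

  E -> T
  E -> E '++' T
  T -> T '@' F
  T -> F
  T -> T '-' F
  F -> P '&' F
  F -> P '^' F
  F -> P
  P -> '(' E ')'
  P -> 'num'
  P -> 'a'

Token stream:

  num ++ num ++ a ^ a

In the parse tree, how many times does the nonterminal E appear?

3

[E [E [E [T [F [P num]]]] ++ [T [F [P num]]]] ++ [T [F [P a] ^ [F [P a]]]]]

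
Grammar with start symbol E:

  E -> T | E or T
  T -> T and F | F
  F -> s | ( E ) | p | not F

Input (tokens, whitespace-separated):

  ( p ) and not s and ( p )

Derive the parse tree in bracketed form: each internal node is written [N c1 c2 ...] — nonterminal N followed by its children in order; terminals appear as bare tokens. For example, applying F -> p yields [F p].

E
T
T and F
T and F and F
F and F and F
( E ) and F and F
( T ) and F and F
( F ) and F and F
( p ) and F and F
( p ) and not F and F
( p ) and not s and F
( p ) and not s and ( E )
( p ) and not s and ( T )
( p ) and not s and ( F )
( p ) and not s and ( p )

[E [T [T [T [F ( [E [T [F p]]] )]] and [F not [F s]]] and [F ( [E [T [F p]]] )]]]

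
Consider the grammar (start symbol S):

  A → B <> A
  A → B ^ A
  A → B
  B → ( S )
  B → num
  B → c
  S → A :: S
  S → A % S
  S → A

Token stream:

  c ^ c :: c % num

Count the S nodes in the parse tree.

[S [A [B c] ^ [A [B c]]] :: [S [A [B c]] % [S [A [B num]]]]]

3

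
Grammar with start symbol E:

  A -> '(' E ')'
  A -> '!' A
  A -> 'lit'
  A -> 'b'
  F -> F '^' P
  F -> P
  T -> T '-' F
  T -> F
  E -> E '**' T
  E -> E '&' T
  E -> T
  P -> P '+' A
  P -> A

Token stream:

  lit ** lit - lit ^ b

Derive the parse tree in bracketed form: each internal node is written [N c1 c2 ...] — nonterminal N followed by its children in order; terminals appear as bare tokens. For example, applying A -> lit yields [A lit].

[E [E [T [F [P [A lit]]]]] ** [T [T [F [P [A lit]]]] - [F [F [P [A lit]]] ^ [P [A b]]]]]

E
E ** T
T ** T
F ** T
P ** T
A ** T
lit ** T
lit ** T - F
lit ** F - F
lit ** P - F
lit ** A - F
lit ** lit - F
lit ** lit - F ^ P
lit ** lit - P ^ P
lit ** lit - A ^ P
lit ** lit - lit ^ P
lit ** lit - lit ^ A
lit ** lit - lit ^ b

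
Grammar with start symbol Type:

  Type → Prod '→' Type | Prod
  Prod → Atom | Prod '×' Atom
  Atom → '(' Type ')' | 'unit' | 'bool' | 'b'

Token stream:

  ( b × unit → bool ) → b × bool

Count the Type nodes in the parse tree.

[Type [Prod [Atom ( [Type [Prod [Prod [Atom b]] × [Atom unit]] → [Type [Prod [Atom bool]]]] )]] → [Type [Prod [Prod [Atom b]] × [Atom bool]]]]

4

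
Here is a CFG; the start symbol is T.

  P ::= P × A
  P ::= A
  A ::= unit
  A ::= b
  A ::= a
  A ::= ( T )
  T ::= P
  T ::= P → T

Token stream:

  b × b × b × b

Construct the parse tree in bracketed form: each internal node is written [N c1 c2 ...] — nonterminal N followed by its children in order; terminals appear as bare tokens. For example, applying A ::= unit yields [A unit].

[T [P [P [P [P [A b]] × [A b]] × [A b]] × [A b]]]

T
P
P × A
P × A × A
P × A × A × A
A × A × A × A
b × A × A × A
b × b × A × A
b × b × b × A
b × b × b × b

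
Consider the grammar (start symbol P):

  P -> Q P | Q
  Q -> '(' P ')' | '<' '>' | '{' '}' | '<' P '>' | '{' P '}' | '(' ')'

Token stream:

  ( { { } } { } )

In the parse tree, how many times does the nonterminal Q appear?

4

[P [Q ( [P [Q { [P [Q { }]] }] [P [Q { }]]] )]]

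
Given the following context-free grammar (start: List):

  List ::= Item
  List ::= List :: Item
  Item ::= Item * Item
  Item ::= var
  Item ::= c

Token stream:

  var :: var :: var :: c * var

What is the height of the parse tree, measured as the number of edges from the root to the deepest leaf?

[List [List [List [List [Item var]] :: [Item var]] :: [Item var]] :: [Item [Item c] * [Item var]]]

5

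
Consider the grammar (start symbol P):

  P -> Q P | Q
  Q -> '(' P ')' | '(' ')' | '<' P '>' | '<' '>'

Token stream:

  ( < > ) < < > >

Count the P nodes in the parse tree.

[P [Q ( [P [Q < >]] )] [P [Q < [P [Q < >]] >]]]

4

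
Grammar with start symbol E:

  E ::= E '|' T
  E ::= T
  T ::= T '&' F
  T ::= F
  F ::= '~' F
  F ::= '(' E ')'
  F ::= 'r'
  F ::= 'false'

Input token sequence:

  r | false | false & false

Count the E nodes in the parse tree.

3

[E [E [E [T [F r]]] | [T [F false]]] | [T [T [F false]] & [F false]]]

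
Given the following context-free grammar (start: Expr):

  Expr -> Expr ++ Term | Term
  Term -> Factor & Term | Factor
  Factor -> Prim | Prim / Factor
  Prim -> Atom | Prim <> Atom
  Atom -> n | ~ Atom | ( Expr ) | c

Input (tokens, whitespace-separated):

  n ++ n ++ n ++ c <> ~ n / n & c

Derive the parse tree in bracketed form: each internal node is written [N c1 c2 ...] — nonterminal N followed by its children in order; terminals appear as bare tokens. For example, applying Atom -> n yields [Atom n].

[Expr [Expr [Expr [Expr [Term [Factor [Prim [Atom n]]]]] ++ [Term [Factor [Prim [Atom n]]]]] ++ [Term [Factor [Prim [Atom n]]]]] ++ [Term [Factor [Prim [Prim [Atom c]] <> [Atom ~ [Atom n]]] / [Factor [Prim [Atom n]]]] & [Term [Factor [Prim [Atom c]]]]]]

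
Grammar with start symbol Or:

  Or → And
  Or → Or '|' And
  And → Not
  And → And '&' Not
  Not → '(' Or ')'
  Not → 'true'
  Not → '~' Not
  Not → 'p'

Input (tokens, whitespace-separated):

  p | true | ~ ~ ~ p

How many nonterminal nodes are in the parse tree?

[Or [Or [Or [And [Not p]]] | [And [Not true]]] | [And [Not ~ [Not ~ [Not ~ [Not p]]]]]]

12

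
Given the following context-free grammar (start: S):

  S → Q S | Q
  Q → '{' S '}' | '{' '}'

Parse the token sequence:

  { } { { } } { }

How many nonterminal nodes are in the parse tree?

8

[S [Q { }] [S [Q { [S [Q { }]] }] [S [Q { }]]]]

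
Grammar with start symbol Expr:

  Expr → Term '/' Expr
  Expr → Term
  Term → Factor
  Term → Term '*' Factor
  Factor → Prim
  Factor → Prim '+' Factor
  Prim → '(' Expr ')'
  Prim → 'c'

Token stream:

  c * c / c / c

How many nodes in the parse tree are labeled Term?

4

[Expr [Term [Term [Factor [Prim c]]] * [Factor [Prim c]]] / [Expr [Term [Factor [Prim c]]] / [Expr [Term [Factor [Prim c]]]]]]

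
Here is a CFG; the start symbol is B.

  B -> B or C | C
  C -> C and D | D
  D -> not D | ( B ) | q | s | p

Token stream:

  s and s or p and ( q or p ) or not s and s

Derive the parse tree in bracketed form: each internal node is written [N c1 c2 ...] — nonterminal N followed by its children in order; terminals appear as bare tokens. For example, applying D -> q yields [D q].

B
B or C
B or C or C
C or C or C
C and D or C or C
D and D or C or C
s and D or C or C
s and s or C or C
s and s or C and D or C
s and s or D and D or C
s and s or p and D or C
s and s or p and ( B ) or C
s and s or p and ( B or C ) or C
s and s or p and ( C or C ) or C
s and s or p and ( D or C ) or C
s and s or p and ( q or C ) or C
s and s or p and ( q or D ) or C
s and s or p and ( q or p ) or C
s and s or p and ( q or p ) or C and D
s and s or p and ( q or p ) or D and D
s and s or p and ( q or p ) or not D and D
s and s or p and ( q or p ) or not s and D
s and s or p and ( q or p ) or not s and s

[B [B [B [C [C [D s]] and [D s]]] or [C [C [D p]] and [D ( [B [B [C [D q]]] or [C [D p]]] )]]] or [C [C [D not [D s]]] and [D s]]]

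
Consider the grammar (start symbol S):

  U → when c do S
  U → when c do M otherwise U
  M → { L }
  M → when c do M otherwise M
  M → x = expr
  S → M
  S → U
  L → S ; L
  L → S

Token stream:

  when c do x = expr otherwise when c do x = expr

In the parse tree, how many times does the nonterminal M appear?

2

[S [U when c do [M x = expr] otherwise [U when c do [S [M x = expr]]]]]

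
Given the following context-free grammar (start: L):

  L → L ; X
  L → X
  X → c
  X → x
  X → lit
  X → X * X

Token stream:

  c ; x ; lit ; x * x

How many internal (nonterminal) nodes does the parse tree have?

[L [L [L [L [X c]] ; [X x]] ; [X lit]] ; [X [X x] * [X x]]]

10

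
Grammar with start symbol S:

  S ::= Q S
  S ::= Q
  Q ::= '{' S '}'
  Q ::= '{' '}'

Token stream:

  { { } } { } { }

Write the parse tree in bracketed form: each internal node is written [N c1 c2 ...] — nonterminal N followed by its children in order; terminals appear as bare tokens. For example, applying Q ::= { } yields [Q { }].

[S [Q { [S [Q { }]] }] [S [Q { }] [S [Q { }]]]]

S
Q S
{ S } S
{ Q } S
{ { } } S
{ { } } Q S
{ { } } { } S
{ { } } { } Q
{ { } } { } { }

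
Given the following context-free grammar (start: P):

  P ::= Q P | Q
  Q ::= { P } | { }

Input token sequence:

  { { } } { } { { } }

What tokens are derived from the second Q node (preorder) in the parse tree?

{ }

[P [Q { [P [Q { }]] }] [P [Q { }] [P [Q { [P [Q { }]] }]]]]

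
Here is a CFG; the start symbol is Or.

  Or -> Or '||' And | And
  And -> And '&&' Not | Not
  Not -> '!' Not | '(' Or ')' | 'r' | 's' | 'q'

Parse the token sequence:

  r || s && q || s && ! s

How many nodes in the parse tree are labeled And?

5

[Or [Or [Or [And [Not r]]] || [And [And [Not s]] && [Not q]]] || [And [And [Not s]] && [Not ! [Not s]]]]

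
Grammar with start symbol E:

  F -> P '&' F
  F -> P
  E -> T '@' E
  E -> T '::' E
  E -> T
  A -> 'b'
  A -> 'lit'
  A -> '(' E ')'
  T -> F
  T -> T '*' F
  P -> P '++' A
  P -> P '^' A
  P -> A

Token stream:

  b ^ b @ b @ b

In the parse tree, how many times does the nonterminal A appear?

4

[E [T [F [P [P [A b]] ^ [A b]]]] @ [E [T [F [P [A b]]]] @ [E [T [F [P [A b]]]]]]]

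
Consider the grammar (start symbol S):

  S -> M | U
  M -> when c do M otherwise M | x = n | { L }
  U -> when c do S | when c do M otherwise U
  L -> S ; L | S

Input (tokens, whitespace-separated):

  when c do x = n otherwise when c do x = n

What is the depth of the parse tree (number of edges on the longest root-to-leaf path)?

5

[S [U when c do [M x = n] otherwise [U when c do [S [M x = n]]]]]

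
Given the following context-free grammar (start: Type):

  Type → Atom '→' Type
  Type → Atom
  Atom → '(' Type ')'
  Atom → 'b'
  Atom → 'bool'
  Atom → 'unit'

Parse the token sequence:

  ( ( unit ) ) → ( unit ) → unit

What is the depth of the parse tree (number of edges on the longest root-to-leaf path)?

[Type [Atom ( [Type [Atom ( [Type [Atom unit]] )]] )] → [Type [Atom ( [Type [Atom unit]] )] → [Type [Atom unit]]]]

6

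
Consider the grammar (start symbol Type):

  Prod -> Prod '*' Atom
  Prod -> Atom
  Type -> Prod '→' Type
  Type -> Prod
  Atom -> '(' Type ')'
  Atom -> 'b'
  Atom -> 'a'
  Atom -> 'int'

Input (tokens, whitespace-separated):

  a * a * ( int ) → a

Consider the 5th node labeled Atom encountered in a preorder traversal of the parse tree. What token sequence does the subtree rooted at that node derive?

[Type [Prod [Prod [Prod [Atom a]] * [Atom a]] * [Atom ( [Type [Prod [Atom int]]] )]] → [Type [Prod [Atom a]]]]

a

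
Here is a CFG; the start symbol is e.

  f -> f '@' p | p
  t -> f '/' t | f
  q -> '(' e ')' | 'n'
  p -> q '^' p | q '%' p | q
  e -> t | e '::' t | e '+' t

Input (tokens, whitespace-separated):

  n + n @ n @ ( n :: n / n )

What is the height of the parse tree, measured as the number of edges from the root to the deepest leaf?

11

[e [e [t [f [p [q n]]]]] + [t [f [f [f [p [q n]]] @ [p [q n]]] @ [p [q ( [e [e [t [f [p [q n]]]]] :: [t [f [p [q n]]] / [t [f [p [q n]]]]]] )]]]]]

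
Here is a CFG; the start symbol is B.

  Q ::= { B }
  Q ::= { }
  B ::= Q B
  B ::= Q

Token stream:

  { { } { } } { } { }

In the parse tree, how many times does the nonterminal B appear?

5

[B [Q { [B [Q { }] [B [Q { }]]] }] [B [Q { }] [B [Q { }]]]]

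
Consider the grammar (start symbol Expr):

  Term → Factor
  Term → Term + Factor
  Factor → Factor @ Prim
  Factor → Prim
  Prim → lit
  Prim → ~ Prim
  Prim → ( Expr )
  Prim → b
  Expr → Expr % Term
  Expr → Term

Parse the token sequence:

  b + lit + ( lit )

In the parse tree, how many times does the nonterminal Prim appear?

4

[Expr [Term [Term [Term [Factor [Prim b]]] + [Factor [Prim lit]]] + [Factor [Prim ( [Expr [Term [Factor [Prim lit]]]] )]]]]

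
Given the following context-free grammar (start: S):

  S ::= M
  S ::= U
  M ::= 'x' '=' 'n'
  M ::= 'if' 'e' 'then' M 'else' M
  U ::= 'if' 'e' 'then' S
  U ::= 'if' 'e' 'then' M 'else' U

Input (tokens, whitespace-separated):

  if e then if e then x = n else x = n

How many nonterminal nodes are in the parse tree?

[S [U if e then [S [M if e then [M x = n] else [M x = n]]]]]

6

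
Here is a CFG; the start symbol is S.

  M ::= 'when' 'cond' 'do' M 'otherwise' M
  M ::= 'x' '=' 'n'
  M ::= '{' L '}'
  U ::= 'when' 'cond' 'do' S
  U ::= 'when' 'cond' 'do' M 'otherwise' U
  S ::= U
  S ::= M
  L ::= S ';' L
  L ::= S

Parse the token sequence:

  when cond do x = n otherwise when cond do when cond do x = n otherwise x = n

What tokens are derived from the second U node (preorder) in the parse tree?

when cond do when cond do x = n otherwise x = n

[S [U when cond do [M x = n] otherwise [U when cond do [S [M when cond do [M x = n] otherwise [M x = n]]]]]]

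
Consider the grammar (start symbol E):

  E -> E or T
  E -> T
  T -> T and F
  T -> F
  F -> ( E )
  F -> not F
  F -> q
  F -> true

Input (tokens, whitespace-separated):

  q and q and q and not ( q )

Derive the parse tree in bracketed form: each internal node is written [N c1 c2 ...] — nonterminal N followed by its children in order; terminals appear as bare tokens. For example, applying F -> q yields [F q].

[E [T [T [T [T [F q]] and [F q]] and [F q]] and [F not [F ( [E [T [F q]]] )]]]]

E
T
T and F
T and F and F
T and F and F and F
F and F and F and F
q and F and F and F
q and q and F and F
q and q and q and F
q and q and q and not F
q and q and q and not ( E )
q and q and q and not ( T )
q and q and q and not ( F )
q and q and q and not ( q )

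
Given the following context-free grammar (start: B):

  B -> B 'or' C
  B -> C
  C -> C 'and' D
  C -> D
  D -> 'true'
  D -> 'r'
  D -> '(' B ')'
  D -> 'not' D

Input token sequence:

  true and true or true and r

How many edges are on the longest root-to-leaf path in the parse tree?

[B [B [C [C [D true]] and [D true]]] or [C [C [D true]] and [D r]]]

5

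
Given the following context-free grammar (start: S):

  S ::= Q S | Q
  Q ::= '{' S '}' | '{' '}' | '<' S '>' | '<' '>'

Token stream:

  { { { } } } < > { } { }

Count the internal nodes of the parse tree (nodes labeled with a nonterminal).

12

[S [Q { [S [Q { [S [Q { }]] }]] }] [S [Q < >] [S [Q { }] [S [Q { }]]]]]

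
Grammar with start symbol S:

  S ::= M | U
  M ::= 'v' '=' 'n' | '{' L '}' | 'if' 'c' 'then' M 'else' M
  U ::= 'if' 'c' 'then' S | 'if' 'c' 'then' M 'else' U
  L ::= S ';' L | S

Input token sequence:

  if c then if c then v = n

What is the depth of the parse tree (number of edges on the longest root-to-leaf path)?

[S [U if c then [S [U if c then [S [M v = n]]]]]]

6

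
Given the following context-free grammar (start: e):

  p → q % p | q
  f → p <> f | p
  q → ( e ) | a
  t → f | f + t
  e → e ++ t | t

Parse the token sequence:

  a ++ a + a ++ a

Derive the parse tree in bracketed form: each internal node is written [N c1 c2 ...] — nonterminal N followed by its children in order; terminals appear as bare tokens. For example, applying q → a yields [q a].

[e [e [e [t [f [p [q a]]]]] ++ [t [f [p [q a]]] + [t [f [p [q a]]]]]] ++ [t [f [p [q a]]]]]

e
e ++ t
e ++ t ++ t
t ++ t ++ t
f ++ t ++ t
p ++ t ++ t
q ++ t ++ t
a ++ t ++ t
a ++ f + t ++ t
a ++ p + t ++ t
a ++ q + t ++ t
a ++ a + t ++ t
a ++ a + f ++ t
a ++ a + p ++ t
a ++ a + q ++ t
a ++ a + a ++ t
a ++ a + a ++ f
a ++ a + a ++ p
a ++ a + a ++ q
a ++ a + a ++ a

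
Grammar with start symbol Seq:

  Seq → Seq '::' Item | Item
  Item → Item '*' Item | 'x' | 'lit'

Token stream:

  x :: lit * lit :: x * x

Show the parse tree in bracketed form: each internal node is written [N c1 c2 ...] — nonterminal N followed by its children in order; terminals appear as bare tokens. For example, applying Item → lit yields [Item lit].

[Seq [Seq [Seq [Item x]] :: [Item [Item lit] * [Item lit]]] :: [Item [Item x] * [Item x]]]

Seq
Seq :: Item
Seq :: Item :: Item
Item :: Item :: Item
x :: Item :: Item
x :: Item * Item :: Item
x :: lit * Item :: Item
x :: lit * lit :: Item
x :: lit * lit :: Item * Item
x :: lit * lit :: x * Item
x :: lit * lit :: x * x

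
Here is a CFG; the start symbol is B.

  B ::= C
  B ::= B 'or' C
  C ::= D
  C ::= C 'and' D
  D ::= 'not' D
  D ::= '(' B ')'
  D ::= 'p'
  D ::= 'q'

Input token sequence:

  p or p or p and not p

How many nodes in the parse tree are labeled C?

4

[B [B [B [C [D p]]] or [C [D p]]] or [C [C [D p]] and [D not [D p]]]]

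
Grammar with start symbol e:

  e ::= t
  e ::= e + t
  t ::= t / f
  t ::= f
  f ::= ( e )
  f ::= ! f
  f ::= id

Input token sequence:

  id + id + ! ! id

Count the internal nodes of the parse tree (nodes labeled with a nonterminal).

[e [e [e [t [f id]]] + [t [f id]]] + [t [f ! [f ! [f id]]]]]

11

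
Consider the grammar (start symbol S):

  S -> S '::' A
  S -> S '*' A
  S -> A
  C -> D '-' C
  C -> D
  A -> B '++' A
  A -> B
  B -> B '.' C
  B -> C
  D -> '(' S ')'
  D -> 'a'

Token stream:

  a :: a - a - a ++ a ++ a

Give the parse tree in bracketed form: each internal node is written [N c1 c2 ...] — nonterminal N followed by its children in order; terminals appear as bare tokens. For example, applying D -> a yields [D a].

S
S :: A
A :: A
B :: A
C :: A
D :: A
a :: A
a :: B ++ A
a :: C ++ A
a :: D - C ++ A
a :: a - C ++ A
a :: a - D - C ++ A
a :: a - a - C ++ A
a :: a - a - D ++ A
a :: a - a - a ++ A
a :: a - a - a ++ B ++ A
a :: a - a - a ++ C ++ A
a :: a - a - a ++ D ++ A
a :: a - a - a ++ a ++ A
a :: a - a - a ++ a ++ B
a :: a - a - a ++ a ++ C
a :: a - a - a ++ a ++ D
a :: a - a - a ++ a ++ a

[S [S [A [B [C [D a]]]]] :: [A [B [C [D a] - [C [D a] - [C [D a]]]]] ++ [A [B [C [D a]]] ++ [A [B [C [D a]]]]]]]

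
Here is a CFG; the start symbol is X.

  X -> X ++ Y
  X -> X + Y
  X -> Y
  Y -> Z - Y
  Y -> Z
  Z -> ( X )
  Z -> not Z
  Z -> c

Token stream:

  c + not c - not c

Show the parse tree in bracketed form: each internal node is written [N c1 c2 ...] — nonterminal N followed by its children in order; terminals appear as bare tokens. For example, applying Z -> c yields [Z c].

X
X + Y
Y + Y
Z + Y
c + Y
c + Z - Y
c + not Z - Y
c + not c - Y
c + not c - Z
c + not c - not Z
c + not c - not c

[X [X [Y [Z c]]] + [Y [Z not [Z c]] - [Y [Z not [Z c]]]]]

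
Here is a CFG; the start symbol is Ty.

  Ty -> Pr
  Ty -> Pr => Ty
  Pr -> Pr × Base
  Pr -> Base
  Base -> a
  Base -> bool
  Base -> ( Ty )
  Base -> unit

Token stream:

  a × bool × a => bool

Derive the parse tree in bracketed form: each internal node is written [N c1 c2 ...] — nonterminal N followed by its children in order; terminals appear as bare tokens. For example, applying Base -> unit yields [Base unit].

Ty
Pr => Ty
Pr × Base => Ty
Pr × Base × Base => Ty
Base × Base × Base => Ty
a × Base × Base => Ty
a × bool × Base => Ty
a × bool × a => Ty
a × bool × a => Pr
a × bool × a => Base
a × bool × a => bool

[Ty [Pr [Pr [Pr [Base a]] × [Base bool]] × [Base a]] => [Ty [Pr [Base bool]]]]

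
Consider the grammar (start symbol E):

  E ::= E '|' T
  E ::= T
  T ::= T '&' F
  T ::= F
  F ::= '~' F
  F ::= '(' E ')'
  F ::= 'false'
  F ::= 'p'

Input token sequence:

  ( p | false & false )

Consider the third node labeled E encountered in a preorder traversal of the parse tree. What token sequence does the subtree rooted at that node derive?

[E [T [F ( [E [E [T [F p]]] | [T [T [F false]] & [F false]]] )]]]

p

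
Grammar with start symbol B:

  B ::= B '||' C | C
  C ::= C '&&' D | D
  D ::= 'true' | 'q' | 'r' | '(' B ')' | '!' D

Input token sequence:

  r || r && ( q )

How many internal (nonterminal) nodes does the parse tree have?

11

[B [B [C [D r]]] || [C [C [D r]] && [D ( [B [C [D q]]] )]]]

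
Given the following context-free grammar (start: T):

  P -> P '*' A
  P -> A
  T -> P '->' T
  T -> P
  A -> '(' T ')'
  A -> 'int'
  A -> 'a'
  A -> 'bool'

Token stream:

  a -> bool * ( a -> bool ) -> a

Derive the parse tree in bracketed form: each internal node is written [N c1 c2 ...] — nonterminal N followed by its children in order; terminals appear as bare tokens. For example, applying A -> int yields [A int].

[T [P [A a]] -> [T [P [P [A bool]] * [A ( [T [P [A a]] -> [T [P [A bool]]]] )]] -> [T [P [A a]]]]]

T
P -> T
A -> T
a -> T
a -> P -> T
a -> P * A -> T
a -> A * A -> T
a -> bool * A -> T
a -> bool * ( T ) -> T
a -> bool * ( P -> T ) -> T
a -> bool * ( A -> T ) -> T
a -> bool * ( a -> T ) -> T
a -> bool * ( a -> P ) -> T
a -> bool * ( a -> A ) -> T
a -> bool * ( a -> bool ) -> T
a -> bool * ( a -> bool ) -> P
a -> bool * ( a -> bool ) -> A
a -> bool * ( a -> bool ) -> a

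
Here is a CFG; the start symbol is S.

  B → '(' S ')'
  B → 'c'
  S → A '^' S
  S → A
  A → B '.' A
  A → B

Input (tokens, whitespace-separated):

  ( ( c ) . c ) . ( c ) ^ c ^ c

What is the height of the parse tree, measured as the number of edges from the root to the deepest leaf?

[S [A [B ( [S [A [B ( [S [A [B c]]] )] . [A [B c]]]] )] . [A [B ( [S [A [B c]]] )]]] ^ [S [A [B c]] ^ [S [A [B c]]]]]

9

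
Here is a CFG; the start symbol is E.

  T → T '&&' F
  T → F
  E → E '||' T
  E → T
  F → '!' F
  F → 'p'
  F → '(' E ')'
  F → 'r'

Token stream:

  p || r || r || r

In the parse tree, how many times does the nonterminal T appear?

[E [E [E [E [T [F p]]] || [T [F r]]] || [T [F r]]] || [T [F r]]]

4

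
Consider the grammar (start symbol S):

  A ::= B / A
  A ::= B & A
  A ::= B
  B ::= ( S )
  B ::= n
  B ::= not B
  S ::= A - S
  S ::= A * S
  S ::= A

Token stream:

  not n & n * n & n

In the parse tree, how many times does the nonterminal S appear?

2

[S [A [B not [B n]] & [A [B n]]] * [S [A [B n] & [A [B n]]]]]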